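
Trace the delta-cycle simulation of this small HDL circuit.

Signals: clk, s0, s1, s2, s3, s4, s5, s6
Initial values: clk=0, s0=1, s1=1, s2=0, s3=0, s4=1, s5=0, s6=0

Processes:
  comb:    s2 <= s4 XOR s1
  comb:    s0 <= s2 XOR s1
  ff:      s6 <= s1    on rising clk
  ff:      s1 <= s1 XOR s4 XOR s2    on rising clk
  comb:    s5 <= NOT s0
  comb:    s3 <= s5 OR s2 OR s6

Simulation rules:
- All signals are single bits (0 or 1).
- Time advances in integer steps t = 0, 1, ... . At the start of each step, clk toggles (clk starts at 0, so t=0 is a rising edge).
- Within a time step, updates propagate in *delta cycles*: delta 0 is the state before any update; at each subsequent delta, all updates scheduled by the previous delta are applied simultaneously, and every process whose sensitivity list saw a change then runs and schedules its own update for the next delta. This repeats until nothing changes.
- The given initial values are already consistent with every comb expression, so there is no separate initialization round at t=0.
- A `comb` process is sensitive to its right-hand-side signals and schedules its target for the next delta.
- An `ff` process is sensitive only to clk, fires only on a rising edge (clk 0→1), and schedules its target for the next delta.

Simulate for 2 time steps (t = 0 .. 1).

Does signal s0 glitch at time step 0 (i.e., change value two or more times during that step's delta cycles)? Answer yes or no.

t0.Δ0 clk=0 s4=1 s6=0 s0=1 s5=0 s2=0 s3=0 s1=1
t0.Δ1 clk=1 s4=1 s6=0 s0=1 s5=0 s2=0 s3=0 s1=1
t0.Δ2 clk=1 s4=1 s6=1 s0=1 s5=0 s2=0 s3=0 s1=0
t0.Δ3 clk=1 s4=1 s6=1 s0=0 s5=0 s2=1 s3=1 s1=0
t0.Δ4 clk=1 s4=1 s6=1 s0=1 s5=1 s2=1 s3=1 s1=0
t0.Δ5 clk=1 s4=1 s6=1 s0=1 s5=0 s2=1 s3=1 s1=0
t1.Δ0 clk=1 s4=1 s6=1 s0=1 s5=0 s2=1 s3=1 s1=0
t1.Δ1 clk=0 s4=1 s6=1 s0=1 s5=0 s2=1 s3=1 s1=0

yes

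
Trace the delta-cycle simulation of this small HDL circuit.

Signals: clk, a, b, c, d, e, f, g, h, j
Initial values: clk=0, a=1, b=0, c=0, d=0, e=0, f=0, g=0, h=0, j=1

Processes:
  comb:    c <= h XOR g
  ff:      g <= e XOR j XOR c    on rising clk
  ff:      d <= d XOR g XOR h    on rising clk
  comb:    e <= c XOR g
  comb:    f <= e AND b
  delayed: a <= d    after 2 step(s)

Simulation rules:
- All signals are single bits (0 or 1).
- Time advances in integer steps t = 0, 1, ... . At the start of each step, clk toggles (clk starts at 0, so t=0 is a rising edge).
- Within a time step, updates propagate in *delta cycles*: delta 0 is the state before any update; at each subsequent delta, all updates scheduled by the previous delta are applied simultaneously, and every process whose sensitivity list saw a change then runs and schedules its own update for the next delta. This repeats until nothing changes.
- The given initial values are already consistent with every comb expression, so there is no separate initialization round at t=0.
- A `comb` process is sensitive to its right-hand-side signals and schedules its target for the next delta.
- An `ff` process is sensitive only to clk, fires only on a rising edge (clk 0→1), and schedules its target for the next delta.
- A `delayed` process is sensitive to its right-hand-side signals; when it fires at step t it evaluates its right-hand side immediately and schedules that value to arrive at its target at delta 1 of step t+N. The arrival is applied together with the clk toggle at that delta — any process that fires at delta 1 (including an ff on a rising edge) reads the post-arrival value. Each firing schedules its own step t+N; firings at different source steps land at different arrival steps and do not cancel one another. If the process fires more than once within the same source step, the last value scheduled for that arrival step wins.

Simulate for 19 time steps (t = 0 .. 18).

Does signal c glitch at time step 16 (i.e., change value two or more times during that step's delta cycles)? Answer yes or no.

t=0 Δ0: clk=0 h=0 b=0 g=0 e=0 j=1 d=0 f=0 a=1 c=0
  Δ1: clk:0→1
  Δ2: g:0→1
  Δ3: e:0→1, c:0→1
  Δ4: e:1→0
  (4Δ to stable)
t=1 Δ0: clk=1 h=0 b=0 g=1 e=0 j=1 d=0 f=0 a=1 c=1
  Δ1: clk:1→0
  (1Δ to stable)
t=2 Δ0: clk=0 h=0 b=0 g=1 e=0 j=1 d=0 f=0 a=1 c=1
  Δ1: clk:0→1
  Δ2: g:1→0, d:0→1
  Δ3: e:0→1, c:1→0
  Δ4: e:1→0
  (4Δ to stable)
t=3 Δ0: clk=1 h=0 b=0 g=0 e=0 j=1 d=1 f=0 a=1 c=0
  Δ1: clk:1→0
  (1Δ to stable)
t=4 Δ0: clk=0 h=0 b=0 g=0 e=0 j=1 d=1 f=0 a=1 c=0
  Δ1: clk:0→1
  Δ2: g:0→1
  Δ3: e:0→1, c:0→1
  Δ4: e:1→0
  (4Δ to stable)
t=5 Δ0: clk=1 h=0 b=0 g=1 e=0 j=1 d=1 f=0 a=1 c=1
  Δ1: clk:1→0
  (1Δ to stable)
t=6 Δ0: clk=0 h=0 b=0 g=1 e=0 j=1 d=1 f=0 a=1 c=1
  Δ1: clk:0→1
  Δ2: g:1→0, d:1→0
  Δ3: e:0→1, c:1→0
  Δ4: e:1→0
  (4Δ to stable)
t=7 Δ0: clk=1 h=0 b=0 g=0 e=0 j=1 d=0 f=0 a=1 c=0
  Δ1: clk:1→0
  (1Δ to stable)
t=8 Δ0: clk=0 h=0 b=0 g=0 e=0 j=1 d=0 f=0 a=1 c=0
  Δ1: clk:0→1, a:1→0
  Δ2: g:0→1
  Δ3: e:0→1, c:0→1
  Δ4: e:1→0
  (4Δ to stable)
t=9 Δ0: clk=1 h=0 b=0 g=1 e=0 j=1 d=0 f=0 a=0 c=1
  Δ1: clk:1→0
  (1Δ to stable)
t=10 Δ0: clk=0 h=0 b=0 g=1 e=0 j=1 d=0 f=0 a=0 c=1
  Δ1: clk:0→1
  Δ2: g:1→0, d:0→1
  Δ3: e:0→1, c:1→0
  Δ4: e:1→0
  (4Δ to stable)
t=11 Δ0: clk=1 h=0 b=0 g=0 e=0 j=1 d=1 f=0 a=0 c=0
  Δ1: clk:1→0
  (1Δ to stable)
t=12 Δ0: clk=0 h=0 b=0 g=0 e=0 j=1 d=1 f=0 a=0 c=0
  Δ1: clk:0→1, a:0→1
  Δ2: g:0→1
  Δ3: e:0→1, c:0→1
  Δ4: e:1→0
  (4Δ to stable)
t=13 Δ0: clk=1 h=0 b=0 g=1 e=0 j=1 d=1 f=0 a=1 c=1
  Δ1: clk:1→0
  (1Δ to stable)
t=14 Δ0: clk=0 h=0 b=0 g=1 e=0 j=1 d=1 f=0 a=1 c=1
  Δ1: clk:0→1
  Δ2: g:1→0, d:1→0
  Δ3: e:0→1, c:1→0
  Δ4: e:1→0
  (4Δ to stable)
t=15 Δ0: clk=1 h=0 b=0 g=0 e=0 j=1 d=0 f=0 a=1 c=0
  Δ1: clk:1→0
  (1Δ to stable)
t=16 Δ0: clk=0 h=0 b=0 g=0 e=0 j=1 d=0 f=0 a=1 c=0
  Δ1: clk:0→1, a:1→0
  Δ2: g:0→1
  Δ3: e:0→1, c:0→1
  Δ4: e:1→0
  (4Δ to stable)
t=17 Δ0: clk=1 h=0 b=0 g=1 e=0 j=1 d=0 f=0 a=0 c=1
  Δ1: clk:1→0
  (1Δ to stable)
t=18 Δ0: clk=0 h=0 b=0 g=1 e=0 j=1 d=0 f=0 a=0 c=1
  Δ1: clk:0→1
  Δ2: g:1→0, d:0→1
  Δ3: e:0→1, c:1→0
  Δ4: e:1→0
  (4Δ to stable)

no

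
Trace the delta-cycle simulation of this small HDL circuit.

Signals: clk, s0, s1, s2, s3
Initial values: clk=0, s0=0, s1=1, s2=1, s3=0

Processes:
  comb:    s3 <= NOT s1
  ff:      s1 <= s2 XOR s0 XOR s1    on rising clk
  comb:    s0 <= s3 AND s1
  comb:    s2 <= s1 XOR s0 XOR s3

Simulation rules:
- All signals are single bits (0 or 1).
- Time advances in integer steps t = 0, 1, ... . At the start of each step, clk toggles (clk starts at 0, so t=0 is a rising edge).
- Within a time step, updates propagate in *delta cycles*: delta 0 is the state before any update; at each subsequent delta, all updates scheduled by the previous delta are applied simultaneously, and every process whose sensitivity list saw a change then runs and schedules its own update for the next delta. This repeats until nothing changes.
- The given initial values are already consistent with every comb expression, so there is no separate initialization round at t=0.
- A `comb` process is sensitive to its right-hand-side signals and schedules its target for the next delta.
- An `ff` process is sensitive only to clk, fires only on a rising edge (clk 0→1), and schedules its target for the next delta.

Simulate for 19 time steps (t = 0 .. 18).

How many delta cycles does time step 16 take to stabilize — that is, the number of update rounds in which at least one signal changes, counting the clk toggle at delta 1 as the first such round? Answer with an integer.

t=0 Δ0: s3=0 s2=1 clk=0 s0=0 s1=1
  Δ1: clk:0→1
  Δ2: s1:1→0
  Δ3: s3:0→1, s2:1→0
  Δ4: s2:0→1
  (4Δ to stable)
t=1 Δ0: s3=1 s2=1 clk=1 s0=0 s1=0
  Δ1: clk:1→0
  (1Δ to stable)
t=2 Δ0: s3=1 s2=1 clk=0 s0=0 s1=0
  Δ1: clk:0→1
  Δ2: s1:0→1
  Δ3: s3:1→0, s2:1→0, s0:0→1
  Δ4: s0:1→0
  Δ5: s2:0→1
  (5Δ to stable)
t=3 Δ0: s3=0 s2=1 clk=1 s0=0 s1=1
  Δ1: clk:1→0
  (1Δ to stable)
t=4 Δ0: s3=0 s2=1 clk=0 s0=0 s1=1
  Δ1: clk:0→1
  Δ2: s1:1→0
  Δ3: s3:0→1, s2:1→0
  Δ4: s2:0→1
  (4Δ to stable)
t=5 Δ0: s3=1 s2=1 clk=1 s0=0 s1=0
  Δ1: clk:1→0
  (1Δ to stable)
t=6 Δ0: s3=1 s2=1 clk=0 s0=0 s1=0
  Δ1: clk:0→1
  Δ2: s1:0→1
  Δ3: s3:1→0, s2:1→0, s0:0→1
  Δ4: s0:1→0
  Δ5: s2:0→1
  (5Δ to stable)
t=7 Δ0: s3=0 s2=1 clk=1 s0=0 s1=1
  Δ1: clk:1→0
  (1Δ to stable)
t=8 Δ0: s3=0 s2=1 clk=0 s0=0 s1=1
  Δ1: clk:0→1
  Δ2: s1:1→0
  Δ3: s3:0→1, s2:1→0
  Δ4: s2:0→1
  (4Δ to stable)
t=9 Δ0: s3=1 s2=1 clk=1 s0=0 s1=0
  Δ1: clk:1→0
  (1Δ to stable)
t=10 Δ0: s3=1 s2=1 clk=0 s0=0 s1=0
  Δ1: clk:0→1
  Δ2: s1:0→1
  Δ3: s3:1→0, s2:1→0, s0:0→1
  Δ4: s0:1→0
  Δ5: s2:0→1
  (5Δ to stable)
t=11 Δ0: s3=0 s2=1 clk=1 s0=0 s1=1
  Δ1: clk:1→0
  (1Δ to stable)
t=12 Δ0: s3=0 s2=1 clk=0 s0=0 s1=1
  Δ1: clk:0→1
  Δ2: s1:1→0
  Δ3: s3:0→1, s2:1→0
  Δ4: s2:0→1
  (4Δ to stable)
t=13 Δ0: s3=1 s2=1 clk=1 s0=0 s1=0
  Δ1: clk:1→0
  (1Δ to stable)
t=14 Δ0: s3=1 s2=1 clk=0 s0=0 s1=0
  Δ1: clk:0→1
  Δ2: s1:0→1
  Δ3: s3:1→0, s2:1→0, s0:0→1
  Δ4: s0:1→0
  Δ5: s2:0→1
  (5Δ to stable)
t=15 Δ0: s3=0 s2=1 clk=1 s0=0 s1=1
  Δ1: clk:1→0
  (1Δ to stable)
t=16 Δ0: s3=0 s2=1 clk=0 s0=0 s1=1
  Δ1: clk:0→1
  Δ2: s1:1→0
  Δ3: s3:0→1, s2:1→0
  Δ4: s2:0→1
  (4Δ to stable)
t=17 Δ0: s3=1 s2=1 clk=1 s0=0 s1=0
  Δ1: clk:1→0
  (1Δ to stable)
t=18 Δ0: s3=1 s2=1 clk=0 s0=0 s1=0
  Δ1: clk:0→1
  Δ2: s1:0→1
  Δ3: s3:1→0, s2:1→0, s0:0→1
  Δ4: s0:1→0
  Δ5: s2:0→1
  (5Δ to stable)

4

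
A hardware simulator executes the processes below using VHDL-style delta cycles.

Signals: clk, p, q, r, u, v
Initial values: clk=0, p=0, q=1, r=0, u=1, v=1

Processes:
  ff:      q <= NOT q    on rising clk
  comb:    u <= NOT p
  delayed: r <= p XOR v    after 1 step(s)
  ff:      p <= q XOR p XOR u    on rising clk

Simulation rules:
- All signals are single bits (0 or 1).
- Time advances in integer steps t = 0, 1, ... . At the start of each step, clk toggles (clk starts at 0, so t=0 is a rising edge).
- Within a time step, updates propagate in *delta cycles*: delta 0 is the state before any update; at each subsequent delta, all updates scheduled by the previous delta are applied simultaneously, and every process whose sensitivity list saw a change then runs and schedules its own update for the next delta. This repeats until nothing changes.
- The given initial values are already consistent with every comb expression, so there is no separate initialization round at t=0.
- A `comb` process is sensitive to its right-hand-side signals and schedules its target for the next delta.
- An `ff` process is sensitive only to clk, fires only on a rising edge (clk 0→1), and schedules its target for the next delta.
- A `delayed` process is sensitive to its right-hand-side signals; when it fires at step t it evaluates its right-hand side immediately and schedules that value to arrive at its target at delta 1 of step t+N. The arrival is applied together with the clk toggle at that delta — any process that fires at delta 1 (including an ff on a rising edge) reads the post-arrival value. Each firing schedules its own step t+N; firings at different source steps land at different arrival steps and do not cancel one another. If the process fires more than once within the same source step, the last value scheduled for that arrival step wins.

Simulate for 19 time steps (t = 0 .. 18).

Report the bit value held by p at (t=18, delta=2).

1

t=0 Δ0: q=1 r=0 v=1 p=0 u=1 clk=0
  Δ1: clk:0→1
  Δ2: q:1→0
  (2Δ to stable)
t=1 Δ0: q=0 r=0 v=1 p=0 u=1 clk=1
  Δ1: clk:1→0
  (1Δ to stable)
t=2 Δ0: q=0 r=0 v=1 p=0 u=1 clk=0
  Δ1: clk:0→1
  Δ2: q:0→1, p:0→1
  Δ3: u:1→0
  (3Δ to stable)
t=3 Δ0: q=1 r=0 v=1 p=1 u=0 clk=1
  Δ1: clk:1→0
  (1Δ to stable)
t=4 Δ0: q=1 r=0 v=1 p=1 u=0 clk=0
  Δ1: clk:0→1
  Δ2: q:1→0, p:1→0
  Δ3: u:0→1
  (3Δ to stable)
t=5 Δ0: q=0 r=0 v=1 p=0 u=1 clk=1
  Δ1: r:0→1, clk:1→0
  (1Δ to stable)
t=6 Δ0: q=0 r=1 v=1 p=0 u=1 clk=0
  Δ1: clk:0→1
  Δ2: q:0→1, p:0→1
  Δ3: u:1→0
  (3Δ to stable)
t=7 Δ0: q=1 r=1 v=1 p=1 u=0 clk=1
  Δ1: r:1→0, clk:1→0
  (1Δ to stable)
t=8 Δ0: q=1 r=0 v=1 p=1 u=0 clk=0
  Δ1: clk:0→1
  Δ2: q:1→0, p:1→0
  Δ3: u:0→1
  (3Δ to stable)
t=9 Δ0: q=0 r=0 v=1 p=0 u=1 clk=1
  Δ1: r:0→1, clk:1→0
  (1Δ to stable)
t=10 Δ0: q=0 r=1 v=1 p=0 u=1 clk=0
  Δ1: clk:0→1
  Δ2: q:0→1, p:0→1
  Δ3: u:1→0
  (3Δ to stable)
t=11 Δ0: q=1 r=1 v=1 p=1 u=0 clk=1
  Δ1: r:1→0, clk:1→0
  (1Δ to stable)
t=12 Δ0: q=1 r=0 v=1 p=1 u=0 clk=0
  Δ1: clk:0→1
  Δ2: q:1→0, p:1→0
  Δ3: u:0→1
  (3Δ to stable)
t=13 Δ0: q=0 r=0 v=1 p=0 u=1 clk=1
  Δ1: r:0→1, clk:1→0
  (1Δ to stable)
t=14 Δ0: q=0 r=1 v=1 p=0 u=1 clk=0
  Δ1: clk:0→1
  Δ2: q:0→1, p:0→1
  Δ3: u:1→0
  (3Δ to stable)
t=15 Δ0: q=1 r=1 v=1 p=1 u=0 clk=1
  Δ1: r:1→0, clk:1→0
  (1Δ to stable)
t=16 Δ0: q=1 r=0 v=1 p=1 u=0 clk=0
  Δ1: clk:0→1
  Δ2: q:1→0, p:1→0
  Δ3: u:0→1
  (3Δ to stable)
t=17 Δ0: q=0 r=0 v=1 p=0 u=1 clk=1
  Δ1: r:0→1, clk:1→0
  (1Δ to stable)
t=18 Δ0: q=0 r=1 v=1 p=0 u=1 clk=0
  Δ1: clk:0→1
  Δ2: q:0→1, p:0→1
  Δ3: u:1→0
  (3Δ to stable)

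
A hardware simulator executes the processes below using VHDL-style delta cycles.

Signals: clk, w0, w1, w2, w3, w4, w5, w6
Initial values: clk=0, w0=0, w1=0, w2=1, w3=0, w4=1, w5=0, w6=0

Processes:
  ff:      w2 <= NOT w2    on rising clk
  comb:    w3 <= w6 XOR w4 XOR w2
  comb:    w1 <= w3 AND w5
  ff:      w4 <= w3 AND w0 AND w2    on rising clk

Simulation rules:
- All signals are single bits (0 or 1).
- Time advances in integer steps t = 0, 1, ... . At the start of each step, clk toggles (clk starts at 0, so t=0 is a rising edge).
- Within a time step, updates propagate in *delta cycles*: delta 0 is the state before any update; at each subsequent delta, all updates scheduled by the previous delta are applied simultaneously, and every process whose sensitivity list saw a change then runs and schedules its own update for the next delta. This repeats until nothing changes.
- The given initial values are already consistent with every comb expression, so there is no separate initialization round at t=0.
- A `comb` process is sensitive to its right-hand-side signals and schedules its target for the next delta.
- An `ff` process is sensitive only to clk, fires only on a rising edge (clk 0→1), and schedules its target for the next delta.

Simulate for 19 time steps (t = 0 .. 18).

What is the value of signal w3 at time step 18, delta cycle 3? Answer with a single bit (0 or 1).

[bits: w1,w5,w2,w4,w3,w6,w0,clk]
t=0: Δ0=00110000 Δ1=00110001 Δ2=00000001 | 2Δ
t=1: Δ0=00000001 Δ1=00000000 | 1Δ
t=2: Δ0=00000000 Δ1=00000001 Δ2=00100001 Δ3=00101001 | 3Δ
t=3: Δ0=00101001 Δ1=00101000 | 1Δ
t=4: Δ0=00101000 Δ1=00101001 Δ2=00001001 Δ3=00000001 | 3Δ
t=5: Δ0=00000001 Δ1=00000000 | 1Δ
t=6: Δ0=00000000 Δ1=00000001 Δ2=00100001 Δ3=00101001 | 3Δ
t=7: Δ0=00101001 Δ1=00101000 | 1Δ
t=8: Δ0=00101000 Δ1=00101001 Δ2=00001001 Δ3=00000001 | 3Δ
t=9: Δ0=00000001 Δ1=00000000 | 1Δ
t=10: Δ0=00000000 Δ1=00000001 Δ2=00100001 Δ3=00101001 | 3Δ
t=11: Δ0=00101001 Δ1=00101000 | 1Δ
t=12: Δ0=00101000 Δ1=00101001 Δ2=00001001 Δ3=00000001 | 3Δ
t=13: Δ0=00000001 Δ1=00000000 | 1Δ
t=14: Δ0=00000000 Δ1=00000001 Δ2=00100001 Δ3=00101001 | 3Δ
t=15: Δ0=00101001 Δ1=00101000 | 1Δ
t=16: Δ0=00101000 Δ1=00101001 Δ2=00001001 Δ3=00000001 | 3Δ
t=17: Δ0=00000001 Δ1=00000000 | 1Δ
t=18: Δ0=00000000 Δ1=00000001 Δ2=00100001 Δ3=00101001 | 3Δ

1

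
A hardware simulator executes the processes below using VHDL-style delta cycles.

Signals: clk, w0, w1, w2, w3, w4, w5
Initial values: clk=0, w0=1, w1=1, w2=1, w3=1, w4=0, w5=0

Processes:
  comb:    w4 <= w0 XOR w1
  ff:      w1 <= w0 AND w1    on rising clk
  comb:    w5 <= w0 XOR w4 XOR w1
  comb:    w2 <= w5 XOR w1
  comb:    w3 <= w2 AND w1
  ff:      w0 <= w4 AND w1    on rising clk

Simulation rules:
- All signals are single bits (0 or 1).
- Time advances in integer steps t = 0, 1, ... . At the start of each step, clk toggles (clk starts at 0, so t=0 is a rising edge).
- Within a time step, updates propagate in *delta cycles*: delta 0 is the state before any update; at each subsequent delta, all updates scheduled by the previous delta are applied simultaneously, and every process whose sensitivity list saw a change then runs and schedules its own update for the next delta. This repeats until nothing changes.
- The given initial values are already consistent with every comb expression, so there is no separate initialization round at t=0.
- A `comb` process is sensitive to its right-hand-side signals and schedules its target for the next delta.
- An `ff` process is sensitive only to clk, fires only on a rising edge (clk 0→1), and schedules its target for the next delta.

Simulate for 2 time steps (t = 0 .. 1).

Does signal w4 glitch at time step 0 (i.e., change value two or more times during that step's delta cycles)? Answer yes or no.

t0.Δ0 w0=1 w2=1 w5=0 clk=0 w4=0 w1=1 w3=1
t0.Δ1 w0=1 w2=1 w5=0 clk=1 w4=0 w1=1 w3=1
t0.Δ2 w0=0 w2=1 w5=0 clk=1 w4=0 w1=1 w3=1
t0.Δ3 w0=0 w2=1 w5=1 clk=1 w4=1 w1=1 w3=1
t0.Δ4 w0=0 w2=0 w5=0 clk=1 w4=1 w1=1 w3=1
t0.Δ5 w0=0 w2=1 w5=0 clk=1 w4=1 w1=1 w3=0
t0.Δ6 w0=0 w2=1 w5=0 clk=1 w4=1 w1=1 w3=1
t1.Δ0 w0=0 w2=1 w5=0 clk=1 w4=1 w1=1 w3=1
t1.Δ1 w0=0 w2=1 w5=0 clk=0 w4=1 w1=1 w3=1

no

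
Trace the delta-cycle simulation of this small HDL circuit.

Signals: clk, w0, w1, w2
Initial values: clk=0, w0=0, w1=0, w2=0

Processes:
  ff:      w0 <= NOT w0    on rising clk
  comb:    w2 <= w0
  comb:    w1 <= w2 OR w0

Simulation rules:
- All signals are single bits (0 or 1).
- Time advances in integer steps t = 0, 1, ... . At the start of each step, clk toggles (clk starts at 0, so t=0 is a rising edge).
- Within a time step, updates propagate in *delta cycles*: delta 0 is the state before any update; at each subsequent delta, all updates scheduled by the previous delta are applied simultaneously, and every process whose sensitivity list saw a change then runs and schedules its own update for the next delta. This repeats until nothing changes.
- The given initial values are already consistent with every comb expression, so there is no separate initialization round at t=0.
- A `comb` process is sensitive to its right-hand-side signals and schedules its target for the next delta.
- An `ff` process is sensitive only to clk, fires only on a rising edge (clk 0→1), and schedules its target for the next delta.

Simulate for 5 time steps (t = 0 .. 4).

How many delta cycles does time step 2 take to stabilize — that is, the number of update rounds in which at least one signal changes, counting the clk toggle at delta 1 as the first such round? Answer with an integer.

t=0 Δ0: w2=0 w1=0 w0=0 clk=0
  Δ1: clk:0→1
  Δ2: w0:0→1
  Δ3: w2:0→1, w1:0→1
  (3Δ to stable)
t=1 Δ0: w2=1 w1=1 w0=1 clk=1
  Δ1: clk:1→0
  (1Δ to stable)
t=2 Δ0: w2=1 w1=1 w0=1 clk=0
  Δ1: clk:0→1
  Δ2: w0:1→0
  Δ3: w2:1→0
  Δ4: w1:1→0
  (4Δ to stable)
t=3 Δ0: w2=0 w1=0 w0=0 clk=1
  Δ1: clk:1→0
  (1Δ to stable)
t=4 Δ0: w2=0 w1=0 w0=0 clk=0
  Δ1: clk:0→1
  Δ2: w0:0→1
  Δ3: w2:0→1, w1:0→1
  (3Δ to stable)

4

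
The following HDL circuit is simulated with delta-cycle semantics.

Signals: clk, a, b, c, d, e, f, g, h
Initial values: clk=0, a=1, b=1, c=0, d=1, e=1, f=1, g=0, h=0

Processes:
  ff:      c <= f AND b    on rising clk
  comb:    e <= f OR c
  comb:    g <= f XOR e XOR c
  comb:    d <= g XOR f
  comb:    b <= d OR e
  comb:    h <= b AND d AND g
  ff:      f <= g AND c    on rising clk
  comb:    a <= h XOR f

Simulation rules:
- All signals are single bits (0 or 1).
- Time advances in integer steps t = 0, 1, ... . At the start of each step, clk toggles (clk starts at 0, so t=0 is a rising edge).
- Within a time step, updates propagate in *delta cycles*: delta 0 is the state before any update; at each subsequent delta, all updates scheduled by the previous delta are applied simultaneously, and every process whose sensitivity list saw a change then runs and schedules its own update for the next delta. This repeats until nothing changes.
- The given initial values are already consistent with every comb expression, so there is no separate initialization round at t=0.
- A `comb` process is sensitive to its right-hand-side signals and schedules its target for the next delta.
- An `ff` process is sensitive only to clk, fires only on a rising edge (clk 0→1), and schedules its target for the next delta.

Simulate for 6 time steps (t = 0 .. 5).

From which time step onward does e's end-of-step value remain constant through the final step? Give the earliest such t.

t=0 Δ0: c=0 a=1 e=1 f=1 d=1 g=0 clk=0 b=1 h=0
  Δ1: clk:0→1
  Δ2: c:0→1, f:1→0
  Δ3: a:1→0, d:1→0
  (3Δ to stable)
t=1 Δ0: c=1 a=0 e=1 f=0 d=0 g=0 clk=1 b=1 h=0
  Δ1: clk:1→0
  (1Δ to stable)
t=2 Δ0: c=1 a=0 e=1 f=0 d=0 g=0 clk=0 b=1 h=0
  Δ1: clk:0→1
  Δ2: c:1→0
  Δ3: e:1→0, g:0→1
  Δ4: d:0→1, g:1→0, b:1→0
  Δ5: d:1→0, b:0→1
  Δ6: b:1→0
  (6Δ to stable)
t=3 Δ0: c=0 a=0 e=0 f=0 d=0 g=0 clk=1 b=0 h=0
  Δ1: clk:1→0
  (1Δ to stable)
t=4 Δ0: c=0 a=0 e=0 f=0 d=0 g=0 clk=0 b=0 h=0
  Δ1: clk:0→1
  (1Δ to stable)
t=5 Δ0: c=0 a=0 e=0 f=0 d=0 g=0 clk=1 b=0 h=0
  Δ1: clk:1→0
  (1Δ to stable)

2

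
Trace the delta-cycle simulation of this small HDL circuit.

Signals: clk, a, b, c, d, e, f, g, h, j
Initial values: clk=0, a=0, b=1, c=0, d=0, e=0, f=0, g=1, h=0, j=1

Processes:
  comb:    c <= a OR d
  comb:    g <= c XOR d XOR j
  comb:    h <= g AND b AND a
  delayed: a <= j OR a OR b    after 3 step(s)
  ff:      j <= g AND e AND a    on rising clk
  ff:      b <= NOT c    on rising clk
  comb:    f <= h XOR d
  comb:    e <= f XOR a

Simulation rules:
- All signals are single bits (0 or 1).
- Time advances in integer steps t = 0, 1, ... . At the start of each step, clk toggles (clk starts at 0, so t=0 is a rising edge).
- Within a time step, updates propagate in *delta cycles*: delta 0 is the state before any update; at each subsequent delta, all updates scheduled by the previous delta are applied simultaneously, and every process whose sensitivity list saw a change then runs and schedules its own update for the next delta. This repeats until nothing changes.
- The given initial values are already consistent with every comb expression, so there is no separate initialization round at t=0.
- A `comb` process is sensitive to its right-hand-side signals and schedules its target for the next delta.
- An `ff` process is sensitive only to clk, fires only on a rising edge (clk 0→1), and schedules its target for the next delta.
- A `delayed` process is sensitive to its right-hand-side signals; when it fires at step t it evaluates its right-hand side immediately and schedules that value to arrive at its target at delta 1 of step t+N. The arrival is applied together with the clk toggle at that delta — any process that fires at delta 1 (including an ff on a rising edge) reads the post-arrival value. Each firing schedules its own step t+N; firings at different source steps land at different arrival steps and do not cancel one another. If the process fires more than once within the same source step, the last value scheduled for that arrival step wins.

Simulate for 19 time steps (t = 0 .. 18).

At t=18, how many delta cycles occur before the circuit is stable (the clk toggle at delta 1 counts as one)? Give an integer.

3

t=0 Δ0: d=0 h=0 f=0 b=1 e=0 a=0 clk=0 c=0 j=1 g=1
  Δ1: clk:0→1
  Δ2: j:1→0
  Δ3: g:1→0
  (3Δ to stable)
t=1 Δ0: d=0 h=0 f=0 b=1 e=0 a=0 clk=1 c=0 j=0 g=0
  Δ1: clk:1→0
  (1Δ to stable)
t=2 Δ0: d=0 h=0 f=0 b=1 e=0 a=0 clk=0 c=0 j=0 g=0
  Δ1: clk:0→1
  (1Δ to stable)
t=3 Δ0: d=0 h=0 f=0 b=1 e=0 a=0 clk=1 c=0 j=0 g=0
  Δ1: a:0→1, clk:1→0
  Δ2: e:0→1, c:0→1
  Δ3: g:0→1
  Δ4: h:0→1
  Δ5: f:0→1
  Δ6: e:1→0
  (6Δ to stable)
t=4 Δ0: d=0 h=1 f=1 b=1 e=0 a=1 clk=0 c=1 j=0 g=1
  Δ1: clk:0→1
  Δ2: b:1→0
  Δ3: h:1→0
  Δ4: f:1→0
  Δ5: e:0→1
  (5Δ to stable)
t=5 Δ0: d=0 h=0 f=0 b=0 e=1 a=1 clk=1 c=1 j=0 g=1
  Δ1: clk:1→0
  (1Δ to stable)
t=6 Δ0: d=0 h=0 f=0 b=0 e=1 a=1 clk=0 c=1 j=0 g=1
  Δ1: clk:0→1
  Δ2: j:0→1
  Δ3: g:1→0
  (3Δ to stable)
t=7 Δ0: d=0 h=0 f=0 b=0 e=1 a=1 clk=1 c=1 j=1 g=0
  Δ1: clk:1→0
  (1Δ to stable)
t=8 Δ0: d=0 h=0 f=0 b=0 e=1 a=1 clk=0 c=1 j=1 g=0
  Δ1: clk:0→1
  Δ2: j:1→0
  Δ3: g:0→1
  (3Δ to stable)
t=9 Δ0: d=0 h=0 f=0 b=0 e=1 a=1 clk=1 c=1 j=0 g=1
  Δ1: clk:1→0
  (1Δ to stable)
t=10 Δ0: d=0 h=0 f=0 b=0 e=1 a=1 clk=0 c=1 j=0 g=1
  Δ1: clk:0→1
  Δ2: j:0→1
  Δ3: g:1→0
  (3Δ to stable)
t=11 Δ0: d=0 h=0 f=0 b=0 e=1 a=1 clk=1 c=1 j=1 g=0
  Δ1: clk:1→0
  (1Δ to stable)
t=12 Δ0: d=0 h=0 f=0 b=0 e=1 a=1 clk=0 c=1 j=1 g=0
  Δ1: clk:0→1
  Δ2: j:1→0
  Δ3: g:0→1
  (3Δ to stable)
t=13 Δ0: d=0 h=0 f=0 b=0 e=1 a=1 clk=1 c=1 j=0 g=1
  Δ1: clk:1→0
  (1Δ to stable)
t=14 Δ0: d=0 h=0 f=0 b=0 e=1 a=1 clk=0 c=1 j=0 g=1
  Δ1: clk:0→1
  Δ2: j:0→1
  Δ3: g:1→0
  (3Δ to stable)
t=15 Δ0: d=0 h=0 f=0 b=0 e=1 a=1 clk=1 c=1 j=1 g=0
  Δ1: clk:1→0
  (1Δ to stable)
t=16 Δ0: d=0 h=0 f=0 b=0 e=1 a=1 clk=0 c=1 j=1 g=0
  Δ1: clk:0→1
  Δ2: j:1→0
  Δ3: g:0→1
  (3Δ to stable)
t=17 Δ0: d=0 h=0 f=0 b=0 e=1 a=1 clk=1 c=1 j=0 g=1
  Δ1: clk:1→0
  (1Δ to stable)
t=18 Δ0: d=0 h=0 f=0 b=0 e=1 a=1 clk=0 c=1 j=0 g=1
  Δ1: clk:0→1
  Δ2: j:0→1
  Δ3: g:1→0
  (3Δ to stable)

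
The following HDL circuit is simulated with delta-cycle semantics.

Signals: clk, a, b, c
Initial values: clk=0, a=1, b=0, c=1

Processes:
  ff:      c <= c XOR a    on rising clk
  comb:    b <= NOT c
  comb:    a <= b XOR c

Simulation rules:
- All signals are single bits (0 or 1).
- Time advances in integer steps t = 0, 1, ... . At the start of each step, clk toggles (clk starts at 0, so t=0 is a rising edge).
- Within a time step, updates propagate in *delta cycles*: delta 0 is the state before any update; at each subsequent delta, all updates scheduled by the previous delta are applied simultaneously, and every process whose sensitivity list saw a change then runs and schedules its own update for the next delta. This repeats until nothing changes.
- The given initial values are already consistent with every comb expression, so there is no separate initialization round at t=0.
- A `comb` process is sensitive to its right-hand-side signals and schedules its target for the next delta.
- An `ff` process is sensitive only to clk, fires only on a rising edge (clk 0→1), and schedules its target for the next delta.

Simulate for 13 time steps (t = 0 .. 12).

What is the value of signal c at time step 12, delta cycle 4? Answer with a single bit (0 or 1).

[bits: c,b,clk,a]
t=0: Δ0=1001 Δ1=1011 Δ2=0011 Δ3=0110 Δ4=0111 | 4Δ
t=1: Δ0=0111 Δ1=0101 | 1Δ
t=2: Δ0=0101 Δ1=0111 Δ2=1111 Δ3=1010 Δ4=1011 | 4Δ
t=3: Δ0=1011 Δ1=1001 | 1Δ
t=4: Δ0=1001 Δ1=1011 Δ2=0011 Δ3=0110 Δ4=0111 | 4Δ
t=5: Δ0=0111 Δ1=0101 | 1Δ
t=6: Δ0=0101 Δ1=0111 Δ2=1111 Δ3=1010 Δ4=1011 | 4Δ
t=7: Δ0=1011 Δ1=1001 | 1Δ
t=8: Δ0=1001 Δ1=1011 Δ2=0011 Δ3=0110 Δ4=0111 | 4Δ
t=9: Δ0=0111 Δ1=0101 | 1Δ
t=10: Δ0=0101 Δ1=0111 Δ2=1111 Δ3=1010 Δ4=1011 | 4Δ
t=11: Δ0=1011 Δ1=1001 | 1Δ
t=12: Δ0=1001 Δ1=1011 Δ2=0011 Δ3=0110 Δ4=0111 | 4Δ

0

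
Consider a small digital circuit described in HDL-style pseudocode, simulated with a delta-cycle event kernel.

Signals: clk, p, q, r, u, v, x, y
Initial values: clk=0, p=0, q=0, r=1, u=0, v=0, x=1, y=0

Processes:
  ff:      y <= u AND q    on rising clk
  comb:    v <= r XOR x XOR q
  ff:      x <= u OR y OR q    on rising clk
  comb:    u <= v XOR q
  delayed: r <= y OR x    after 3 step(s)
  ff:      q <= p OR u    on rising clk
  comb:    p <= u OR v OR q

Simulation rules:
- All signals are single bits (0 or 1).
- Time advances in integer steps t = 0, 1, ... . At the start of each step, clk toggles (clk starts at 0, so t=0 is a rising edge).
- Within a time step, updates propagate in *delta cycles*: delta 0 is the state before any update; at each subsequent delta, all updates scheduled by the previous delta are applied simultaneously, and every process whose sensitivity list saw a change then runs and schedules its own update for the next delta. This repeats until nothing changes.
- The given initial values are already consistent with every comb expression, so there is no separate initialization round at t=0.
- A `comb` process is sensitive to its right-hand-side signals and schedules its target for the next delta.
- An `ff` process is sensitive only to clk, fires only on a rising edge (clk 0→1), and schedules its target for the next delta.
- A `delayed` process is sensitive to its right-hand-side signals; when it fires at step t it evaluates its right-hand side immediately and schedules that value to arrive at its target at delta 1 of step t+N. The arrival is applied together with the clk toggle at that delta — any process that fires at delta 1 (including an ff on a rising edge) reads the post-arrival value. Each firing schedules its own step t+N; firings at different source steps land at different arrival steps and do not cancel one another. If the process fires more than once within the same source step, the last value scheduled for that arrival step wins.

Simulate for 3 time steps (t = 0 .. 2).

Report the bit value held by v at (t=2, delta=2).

1

t0.Δ0 v=0 x=1 r=1 q=0 u=0 p=0 clk=0 y=0
t0.Δ1 v=0 x=1 r=1 q=0 u=0 p=0 clk=1 y=0
t0.Δ2 v=0 x=0 r=1 q=0 u=0 p=0 clk=1 y=0
t0.Δ3 v=1 x=0 r=1 q=0 u=0 p=0 clk=1 y=0
t0.Δ4 v=1 x=0 r=1 q=0 u=1 p=1 clk=1 y=0
t1.Δ0 v=1 x=0 r=1 q=0 u=1 p=1 clk=1 y=0
t1.Δ1 v=1 x=0 r=1 q=0 u=1 p=1 clk=0 y=0
t2.Δ0 v=1 x=0 r=1 q=0 u=1 p=1 clk=0 y=0
t2.Δ1 v=1 x=0 r=1 q=0 u=1 p=1 clk=1 y=0
t2.Δ2 v=1 x=1 r=1 q=1 u=1 p=1 clk=1 y=0
t2.Δ3 v=1 x=1 r=1 q=1 u=0 p=1 clk=1 y=0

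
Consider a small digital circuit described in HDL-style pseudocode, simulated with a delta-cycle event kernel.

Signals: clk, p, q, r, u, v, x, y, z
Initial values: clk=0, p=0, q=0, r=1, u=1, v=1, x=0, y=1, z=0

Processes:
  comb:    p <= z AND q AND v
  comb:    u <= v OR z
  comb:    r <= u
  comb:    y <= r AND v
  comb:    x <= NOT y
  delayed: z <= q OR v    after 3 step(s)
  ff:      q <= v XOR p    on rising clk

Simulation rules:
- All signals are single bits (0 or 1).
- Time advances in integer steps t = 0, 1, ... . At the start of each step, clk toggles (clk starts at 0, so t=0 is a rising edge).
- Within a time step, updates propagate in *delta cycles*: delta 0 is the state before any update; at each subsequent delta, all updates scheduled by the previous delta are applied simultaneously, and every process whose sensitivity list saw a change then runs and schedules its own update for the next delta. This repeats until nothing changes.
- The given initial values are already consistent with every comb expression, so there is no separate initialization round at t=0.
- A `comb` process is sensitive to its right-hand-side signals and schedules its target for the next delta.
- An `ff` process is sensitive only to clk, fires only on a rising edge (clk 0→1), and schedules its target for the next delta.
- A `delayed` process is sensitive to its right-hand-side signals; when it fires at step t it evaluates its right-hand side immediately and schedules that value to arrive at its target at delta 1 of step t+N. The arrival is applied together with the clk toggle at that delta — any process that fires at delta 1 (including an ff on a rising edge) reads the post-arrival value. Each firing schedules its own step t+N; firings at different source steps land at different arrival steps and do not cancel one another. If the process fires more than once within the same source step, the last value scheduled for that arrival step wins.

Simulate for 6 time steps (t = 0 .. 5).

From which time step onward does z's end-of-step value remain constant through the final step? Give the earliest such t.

3

t=0 Δ0: clk=0 y=1 r=1 z=0 u=1 v=1 p=0 q=0 x=0
  Δ1: clk:0→1
  Δ2: q:0→1
  (2Δ to stable)
t=1 Δ0: clk=1 y=1 r=1 z=0 u=1 v=1 p=0 q=1 x=0
  Δ1: clk:1→0
  (1Δ to stable)
t=2 Δ0: clk=0 y=1 r=1 z=0 u=1 v=1 p=0 q=1 x=0
  Δ1: clk:0→1
  (1Δ to stable)
t=3 Δ0: clk=1 y=1 r=1 z=0 u=1 v=1 p=0 q=1 x=0
  Δ1: clk:1→0, z:0→1
  Δ2: p:0→1
  (2Δ to stable)
t=4 Δ0: clk=0 y=1 r=1 z=1 u=1 v=1 p=1 q=1 x=0
  Δ1: clk:0→1
  Δ2: q:1→0
  Δ3: p:1→0
  (3Δ to stable)
t=5 Δ0: clk=1 y=1 r=1 z=1 u=1 v=1 p=0 q=0 x=0
  Δ1: clk:1→0
  (1Δ to stable)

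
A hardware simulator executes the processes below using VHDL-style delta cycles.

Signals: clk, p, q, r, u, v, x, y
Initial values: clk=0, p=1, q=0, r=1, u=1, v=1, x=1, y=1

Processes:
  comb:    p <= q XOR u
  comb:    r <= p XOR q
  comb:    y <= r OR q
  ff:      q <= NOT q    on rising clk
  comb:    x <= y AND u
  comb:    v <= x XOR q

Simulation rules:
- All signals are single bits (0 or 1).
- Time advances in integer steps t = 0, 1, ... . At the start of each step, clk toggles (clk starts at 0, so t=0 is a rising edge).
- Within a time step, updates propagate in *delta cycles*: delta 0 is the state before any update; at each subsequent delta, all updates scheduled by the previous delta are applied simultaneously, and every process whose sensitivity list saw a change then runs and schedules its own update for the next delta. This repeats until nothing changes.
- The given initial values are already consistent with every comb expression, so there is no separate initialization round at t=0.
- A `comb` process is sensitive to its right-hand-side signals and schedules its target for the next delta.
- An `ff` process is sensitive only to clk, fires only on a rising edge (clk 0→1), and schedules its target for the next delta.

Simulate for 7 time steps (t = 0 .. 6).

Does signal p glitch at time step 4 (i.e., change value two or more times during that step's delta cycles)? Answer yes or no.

no

t0.Δ0 v=1 x=1 q=0 clk=0 r=1 p=1 y=1 u=1
t0.Δ1 v=1 x=1 q=0 clk=1 r=1 p=1 y=1 u=1
t0.Δ2 v=1 x=1 q=1 clk=1 r=1 p=1 y=1 u=1
t0.Δ3 v=0 x=1 q=1 clk=1 r=0 p=0 y=1 u=1
t0.Δ4 v=0 x=1 q=1 clk=1 r=1 p=0 y=1 u=1
t1.Δ0 v=0 x=1 q=1 clk=1 r=1 p=0 y=1 u=1
t1.Δ1 v=0 x=1 q=1 clk=0 r=1 p=0 y=1 u=1
t2.Δ0 v=0 x=1 q=1 clk=0 r=1 p=0 y=1 u=1
t2.Δ1 v=0 x=1 q=1 clk=1 r=1 p=0 y=1 u=1
t2.Δ2 v=0 x=1 q=0 clk=1 r=1 p=0 y=1 u=1
t2.Δ3 v=1 x=1 q=0 clk=1 r=0 p=1 y=1 u=1
t2.Δ4 v=1 x=1 q=0 clk=1 r=1 p=1 y=0 u=1
t2.Δ5 v=1 x=0 q=0 clk=1 r=1 p=1 y=1 u=1
t2.Δ6 v=0 x=1 q=0 clk=1 r=1 p=1 y=1 u=1
t2.Δ7 v=1 x=1 q=0 clk=1 r=1 p=1 y=1 u=1
t3.Δ0 v=1 x=1 q=0 clk=1 r=1 p=1 y=1 u=1
t3.Δ1 v=1 x=1 q=0 clk=0 r=1 p=1 y=1 u=1
t4.Δ0 v=1 x=1 q=0 clk=0 r=1 p=1 y=1 u=1
t4.Δ1 v=1 x=1 q=0 clk=1 r=1 p=1 y=1 u=1
t4.Δ2 v=1 x=1 q=1 clk=1 r=1 p=1 y=1 u=1
t4.Δ3 v=0 x=1 q=1 clk=1 r=0 p=0 y=1 u=1
t4.Δ4 v=0 x=1 q=1 clk=1 r=1 p=0 y=1 u=1
t5.Δ0 v=0 x=1 q=1 clk=1 r=1 p=0 y=1 u=1
t5.Δ1 v=0 x=1 q=1 clk=0 r=1 p=0 y=1 u=1
t6.Δ0 v=0 x=1 q=1 clk=0 r=1 p=0 y=1 u=1
t6.Δ1 v=0 x=1 q=1 clk=1 r=1 p=0 y=1 u=1
t6.Δ2 v=0 x=1 q=0 clk=1 r=1 p=0 y=1 u=1
t6.Δ3 v=1 x=1 q=0 clk=1 r=0 p=1 y=1 u=1
t6.Δ4 v=1 x=1 q=0 clk=1 r=1 p=1 y=0 u=1
t6.Δ5 v=1 x=0 q=0 clk=1 r=1 p=1 y=1 u=1
t6.Δ6 v=0 x=1 q=0 clk=1 r=1 p=1 y=1 u=1
t6.Δ7 v=1 x=1 q=0 clk=1 r=1 p=1 y=1 u=1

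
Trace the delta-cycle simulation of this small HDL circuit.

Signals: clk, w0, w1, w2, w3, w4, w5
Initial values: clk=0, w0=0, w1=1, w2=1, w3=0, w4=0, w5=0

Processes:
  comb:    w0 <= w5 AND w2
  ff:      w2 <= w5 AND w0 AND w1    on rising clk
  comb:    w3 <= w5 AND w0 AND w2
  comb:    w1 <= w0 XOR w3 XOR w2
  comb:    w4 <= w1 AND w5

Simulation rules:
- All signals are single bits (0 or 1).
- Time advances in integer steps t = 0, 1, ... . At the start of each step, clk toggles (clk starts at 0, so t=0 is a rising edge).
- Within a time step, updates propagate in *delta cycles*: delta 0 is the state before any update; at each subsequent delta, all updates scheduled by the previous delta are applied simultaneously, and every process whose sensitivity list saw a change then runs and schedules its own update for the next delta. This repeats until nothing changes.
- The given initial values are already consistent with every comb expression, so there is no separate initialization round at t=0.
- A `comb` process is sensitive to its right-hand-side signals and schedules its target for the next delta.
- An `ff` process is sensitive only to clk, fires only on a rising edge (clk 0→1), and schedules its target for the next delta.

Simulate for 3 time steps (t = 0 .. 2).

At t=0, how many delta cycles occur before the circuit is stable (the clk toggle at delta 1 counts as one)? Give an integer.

3

[bits: w2,clk,w5,w1,w4,w0,w3]
t=0: Δ0=1001000 Δ1=1101000 Δ2=0101000 Δ3=0100000 | 3Δ
t=1: Δ0=0100000 Δ1=0000000 | 1Δ
t=2: Δ0=0000000 Δ1=0100000 | 1Δ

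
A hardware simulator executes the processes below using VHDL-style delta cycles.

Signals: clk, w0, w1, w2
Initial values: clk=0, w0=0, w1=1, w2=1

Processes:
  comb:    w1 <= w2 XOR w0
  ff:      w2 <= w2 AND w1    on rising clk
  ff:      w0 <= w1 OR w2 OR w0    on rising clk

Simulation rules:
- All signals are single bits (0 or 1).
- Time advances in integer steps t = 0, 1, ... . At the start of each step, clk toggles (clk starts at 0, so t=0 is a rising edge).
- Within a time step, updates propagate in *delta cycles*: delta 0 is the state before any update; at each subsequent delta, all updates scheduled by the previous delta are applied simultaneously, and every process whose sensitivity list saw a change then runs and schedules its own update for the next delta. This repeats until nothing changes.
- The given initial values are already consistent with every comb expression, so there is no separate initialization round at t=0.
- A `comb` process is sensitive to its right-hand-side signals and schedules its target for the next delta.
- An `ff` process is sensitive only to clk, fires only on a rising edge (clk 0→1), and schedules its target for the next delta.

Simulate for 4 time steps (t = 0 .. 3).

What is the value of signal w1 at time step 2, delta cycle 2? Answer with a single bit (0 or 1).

t0.Δ0 clk=0 w1=1 w2=1 w0=0
t0.Δ1 clk=1 w1=1 w2=1 w0=0
t0.Δ2 clk=1 w1=1 w2=1 w0=1
t0.Δ3 clk=1 w1=0 w2=1 w0=1
t1.Δ0 clk=1 w1=0 w2=1 w0=1
t1.Δ1 clk=0 w1=0 w2=1 w0=1
t2.Δ0 clk=0 w1=0 w2=1 w0=1
t2.Δ1 clk=1 w1=0 w2=1 w0=1
t2.Δ2 clk=1 w1=0 w2=0 w0=1
t2.Δ3 clk=1 w1=1 w2=0 w0=1
t3.Δ0 clk=1 w1=1 w2=0 w0=1
t3.Δ1 clk=0 w1=1 w2=0 w0=1

0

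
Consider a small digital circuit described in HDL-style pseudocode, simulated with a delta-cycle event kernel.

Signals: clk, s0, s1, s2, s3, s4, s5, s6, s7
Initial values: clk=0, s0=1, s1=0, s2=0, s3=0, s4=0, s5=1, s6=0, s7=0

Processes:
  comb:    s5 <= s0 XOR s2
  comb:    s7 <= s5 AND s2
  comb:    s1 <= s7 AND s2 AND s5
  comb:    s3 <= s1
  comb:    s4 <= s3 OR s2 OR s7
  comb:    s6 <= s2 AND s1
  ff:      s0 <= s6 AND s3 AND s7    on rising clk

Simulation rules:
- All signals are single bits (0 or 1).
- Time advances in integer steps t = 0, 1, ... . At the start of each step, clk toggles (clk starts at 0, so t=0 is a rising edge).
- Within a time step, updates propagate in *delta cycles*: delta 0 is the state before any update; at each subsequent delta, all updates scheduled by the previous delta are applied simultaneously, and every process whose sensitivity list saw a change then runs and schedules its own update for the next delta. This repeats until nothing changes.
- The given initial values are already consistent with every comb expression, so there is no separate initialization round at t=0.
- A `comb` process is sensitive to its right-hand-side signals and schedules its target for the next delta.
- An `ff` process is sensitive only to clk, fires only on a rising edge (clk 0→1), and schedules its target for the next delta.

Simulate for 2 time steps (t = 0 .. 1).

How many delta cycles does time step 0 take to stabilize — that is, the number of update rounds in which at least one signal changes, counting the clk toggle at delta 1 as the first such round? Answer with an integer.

3

[bits: s6,s5,clk,s7,s4,s3,s1,s2,s0]
t=0: Δ0=010000001 Δ1=011000001 Δ2=011000000 Δ3=001000000 | 3Δ
t=1: Δ0=001000000 Δ1=000000000 | 1Δ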